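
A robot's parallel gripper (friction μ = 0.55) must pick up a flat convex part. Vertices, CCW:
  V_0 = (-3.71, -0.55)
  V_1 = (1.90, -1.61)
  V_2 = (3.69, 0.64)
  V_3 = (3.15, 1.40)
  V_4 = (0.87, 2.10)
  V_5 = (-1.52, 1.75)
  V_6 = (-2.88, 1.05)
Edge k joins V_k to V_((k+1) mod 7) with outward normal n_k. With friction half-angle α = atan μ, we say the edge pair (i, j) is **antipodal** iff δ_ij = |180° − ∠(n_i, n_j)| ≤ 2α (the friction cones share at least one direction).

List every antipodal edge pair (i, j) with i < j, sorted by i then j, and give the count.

α = atan 0.55 = 28.81°;  2α = 57.62°
n_0 = (-0.1857, -0.9826)
n_1 = (+0.7826, -0.6226)
n_2 = (+0.8152, +0.5792)
n_3 = (+0.2935, +0.9560)
n_4 = (-0.1449, +0.9894)
n_5 = (-0.4576, +0.8891)
n_6 = (-0.8877, +0.4605)
  (0,1): δ = 117.80°  ·
  (0,2): δ = 43.91°  ✓
  (0,3): δ = 6.37°  ✓
  (0,4): δ = 19.03°  ✓
  (0,5): δ = 37.93°  ✓
  (0,6): δ = 73.28°  ·
  (1,2): δ = 106.10°  ·
  (1,3): δ = 68.56°  ·
  (1,4): δ = 43.16°  ✓
  (1,5): δ = 24.26°  ✓
  (1,6): δ = 11.09°  ✓
  (2,3): δ = 142.46°  ·
  (2,4): δ = 117.06°  ·
  (2,5): δ = 98.16°  ·
  (2,6): δ = 62.81°  ·
  (3,4): δ = 154.60°  ·
  (3,5): δ = 135.70°  ·
  (3,6): δ = 100.35°  ·
  (4,5): δ = 161.10°  ·
  (4,6): δ = 125.75°  ·
  (5,6): δ = 144.65°  ·
antipodal pairs: 7

count = 7; pairs: (0,2), (0,3), (0,4), (0,5), (1,4), (1,5), (1,6)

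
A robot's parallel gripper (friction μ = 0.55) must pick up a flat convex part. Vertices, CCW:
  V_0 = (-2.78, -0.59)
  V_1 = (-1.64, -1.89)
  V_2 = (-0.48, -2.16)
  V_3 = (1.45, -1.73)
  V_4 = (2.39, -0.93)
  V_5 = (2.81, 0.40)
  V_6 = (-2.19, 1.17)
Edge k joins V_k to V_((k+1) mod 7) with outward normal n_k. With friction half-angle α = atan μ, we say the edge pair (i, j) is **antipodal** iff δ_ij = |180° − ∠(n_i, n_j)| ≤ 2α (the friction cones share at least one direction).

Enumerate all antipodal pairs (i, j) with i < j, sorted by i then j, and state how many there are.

count = 6; pairs: (0,5), (1,5), (2,5), (3,5), (3,6), (4,6)

α = atan 0.55 = 28.81°;  2α = 57.62°
n_0 = (-0.7519, -0.6593)
n_1 = (-0.2267, -0.9740)
n_2 = (+0.2175, -0.9761)
n_3 = (+0.6481, -0.7615)
n_4 = (+0.9536, -0.3011)
n_5 = (+0.1522, +0.9883)
n_6 = (-0.9481, +0.3178)
  (0,1): δ = 144.35°  ·
  (0,2): δ = 118.69°  ·
  (0,3): δ = 90.85°  ·
  (0,4): δ = 58.77°  ·
  (0,5): δ = 40.00°  ✓
  (0,6): δ = 120.22°  ·
  (1,2): δ = 154.34°  ·
  (1,3): δ = 126.50°  ·
  (1,4): δ = 94.42°  ·
  (1,5): δ = 4.35°  ✓
  (1,6): δ = 84.57°  ·
  (2,3): δ = 152.16°  ·
  (2,4): δ = 120.09°  ·
  (2,5): δ = 21.32°  ✓
  (2,6): δ = 58.91°  ·
  (3,4): δ = 147.93°  ·
  (3,5): δ = 49.15°  ✓
  (3,6): δ = 31.07°  ✓
  (4,5): δ = 81.23°  ·
  (4,6): δ = 1.01°  ✓
  (5,6): δ = 99.78°  ·
antipodal pairs: 6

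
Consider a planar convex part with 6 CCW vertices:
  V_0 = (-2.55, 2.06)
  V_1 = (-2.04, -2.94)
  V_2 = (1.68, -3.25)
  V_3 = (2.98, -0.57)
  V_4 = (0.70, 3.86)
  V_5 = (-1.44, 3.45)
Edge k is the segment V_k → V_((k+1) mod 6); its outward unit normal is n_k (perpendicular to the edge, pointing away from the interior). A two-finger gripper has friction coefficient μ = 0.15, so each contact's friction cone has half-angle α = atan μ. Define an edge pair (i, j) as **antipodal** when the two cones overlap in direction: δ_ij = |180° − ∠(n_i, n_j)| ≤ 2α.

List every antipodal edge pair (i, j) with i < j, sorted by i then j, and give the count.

α = atan 0.15 = 8.53°;  2α = 17.06°
n_0 = (-0.9948, -0.1015)
n_1 = (-0.0830, -0.9965)
n_2 = (+0.8997, -0.4364)
n_3 = (+0.8891, +0.4576)
n_4 = (-0.1882, +0.9821)
n_5 = (-0.7814, +0.6240)
  (0,1): δ = 100.59°  ·
  (0,2): δ = 31.70°  ·
  (0,3): δ = 21.41°  ·
  (0,4): δ = 95.02°  ·
  (0,5): δ = 135.57°  ·
  (1,2): δ = 111.11°  ·
  (1,3): δ = 58.00°  ·
  (1,4): δ = 15.61°  ✓
  (1,5): δ = 56.15°  ·
  (2,3): δ = 126.89°  ·
  (2,4): δ = 53.28°  ·
  (2,5): δ = 12.73°  ✓
  (3,4): δ = 106.39°  ·
  (3,5): δ = 65.84°  ·
  (4,5): δ = 139.46°  ·
antipodal pairs: 2

count = 2; pairs: (1,4), (2,5)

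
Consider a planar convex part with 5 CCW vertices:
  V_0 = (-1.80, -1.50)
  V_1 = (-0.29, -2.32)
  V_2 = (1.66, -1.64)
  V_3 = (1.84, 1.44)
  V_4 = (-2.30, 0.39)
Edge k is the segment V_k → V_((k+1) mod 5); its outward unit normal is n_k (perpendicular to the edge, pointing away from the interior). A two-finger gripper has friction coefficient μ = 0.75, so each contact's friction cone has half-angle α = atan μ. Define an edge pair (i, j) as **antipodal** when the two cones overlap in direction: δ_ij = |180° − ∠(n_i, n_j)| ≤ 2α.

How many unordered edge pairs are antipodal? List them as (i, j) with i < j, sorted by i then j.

count = 5; pairs: (0,2), (0,3), (1,3), (2,3), (2,4)

α = atan 0.75 = 36.87°;  2α = 73.74°
n_0 = (-0.4772, -0.8788)
n_1 = (+0.3293, -0.9442)
n_2 = (+0.9983, -0.0583)
n_3 = (-0.2458, +0.9693)
n_4 = (-0.9667, -0.2558)
  (0,1): δ = 132.27°  ·
  (0,2): δ = 64.84°  ✓
  (0,3): δ = 42.74°  ✓
  (0,4): δ = 133.32°  ·
  (1,2): δ = 112.57°  ·
  (1,3): δ = 4.99°  ✓
  (1,4): δ = 85.59°  ·
  (2,3): δ = 72.42°  ✓
  (2,4): δ = 18.16°  ✓
  (3,4): δ = 89.41°  ·
antipodal pairs: 5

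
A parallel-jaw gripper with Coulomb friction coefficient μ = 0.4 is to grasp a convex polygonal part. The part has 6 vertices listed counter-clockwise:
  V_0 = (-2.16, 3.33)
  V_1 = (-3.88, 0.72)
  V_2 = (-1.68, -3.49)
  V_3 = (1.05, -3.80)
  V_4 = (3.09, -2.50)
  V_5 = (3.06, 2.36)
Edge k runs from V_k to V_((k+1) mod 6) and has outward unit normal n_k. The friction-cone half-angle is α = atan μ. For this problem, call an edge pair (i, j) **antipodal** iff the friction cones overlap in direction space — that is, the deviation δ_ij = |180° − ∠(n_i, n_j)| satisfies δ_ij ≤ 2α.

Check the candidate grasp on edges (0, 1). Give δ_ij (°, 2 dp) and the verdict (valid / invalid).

δ = 119.02°, invalid

α = atan 0.4 = 21.80°;  2α = 43.60°
edge 0: e_0 = (-1.72, -2.61);  n_0 = (-0.8350, +0.5503)
edge 1: e_1 = (+2.20, -4.21);  n_1 = (-0.8863, -0.4631)
∠(n_0, n_1) = 60.98°
δ = |180° − 60.98°| = 119.02°
119.02° > 2α = 43.60°  →  invalid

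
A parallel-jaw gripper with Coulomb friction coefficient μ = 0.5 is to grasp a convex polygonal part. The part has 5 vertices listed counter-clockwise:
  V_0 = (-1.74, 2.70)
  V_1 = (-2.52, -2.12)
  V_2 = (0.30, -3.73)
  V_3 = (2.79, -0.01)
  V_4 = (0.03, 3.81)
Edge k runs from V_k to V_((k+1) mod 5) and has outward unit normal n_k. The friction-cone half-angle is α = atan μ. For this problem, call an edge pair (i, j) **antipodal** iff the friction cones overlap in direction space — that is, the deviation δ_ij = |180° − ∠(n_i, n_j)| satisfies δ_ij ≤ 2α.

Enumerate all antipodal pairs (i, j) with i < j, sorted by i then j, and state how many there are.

count = 4; pairs: (0,2), (0,3), (1,3), (2,4)

α = atan 0.5 = 26.57°;  2α = 53.13°
n_0 = (-0.9872, +0.1597)
n_1 = (-0.4958, -0.8684)
n_2 = (+0.8310, -0.5562)
n_3 = (+0.8106, +0.5856)
n_4 = (-0.5313, +0.8472)
  (0,1): δ = 110.53°  ·
  (0,2): δ = 24.60°  ✓
  (0,3): δ = 45.04°  ✓
  (0,4): δ = 131.28°  ·
  (1,2): δ = 94.07°  ·
  (1,3): δ = 24.43°  ✓
  (1,4): δ = 61.82°  ·
  (2,3): δ = 110.35°  ·
  (2,4): δ = 24.11°  ✓
  (3,4): δ = 93.76°  ·
antipodal pairs: 4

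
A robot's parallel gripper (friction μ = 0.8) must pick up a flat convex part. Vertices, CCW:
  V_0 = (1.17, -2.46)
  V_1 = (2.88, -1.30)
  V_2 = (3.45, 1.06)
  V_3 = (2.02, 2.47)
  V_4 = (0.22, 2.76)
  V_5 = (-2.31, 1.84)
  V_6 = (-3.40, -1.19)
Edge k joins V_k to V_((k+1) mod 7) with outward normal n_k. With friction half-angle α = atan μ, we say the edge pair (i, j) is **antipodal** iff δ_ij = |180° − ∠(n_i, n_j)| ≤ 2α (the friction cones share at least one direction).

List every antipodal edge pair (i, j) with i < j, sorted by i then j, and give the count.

count = 9; pairs: (0,3), (0,4), (0,5), (1,4), (1,5), (2,5), (2,6), (3,6), (4,6)

α = atan 0.8 = 38.66°;  2α = 77.32°
n_0 = (+0.5614, -0.8276)
n_1 = (+0.9720, -0.2348)
n_2 = (+0.7021, +0.7121)
n_3 = (+0.1591, +0.9873)
n_4 = (-0.3417, +0.9398)
n_5 = (-0.9410, +0.3385)
n_6 = (-0.2678, -0.9635)
  (0,1): δ = 137.73°  ·
  (0,2): δ = 78.75°  ·
  (0,3): δ = 43.30°  ✓
  (0,4): δ = 14.17°  ✓
  (0,5): δ = 36.06°  ✓
  (0,6): δ = 130.32°  ·
  (1,2): δ = 121.02°  ·
  (1,3): δ = 85.57°  ·
  (1,4): δ = 56.44°  ✓
  (1,5): δ = 6.21°  ✓
  (1,6): δ = 88.05°  ·
  (2,3): δ = 144.56°  ·
  (2,4): δ = 115.42°  ·
  (2,5): δ = 65.19°  ✓
  (2,6): δ = 29.07°  ✓
  (3,4): δ = 150.86°  ·
  (3,5): δ = 100.63°  ·
  (3,6): δ = 6.38°  ✓
  (4,5): δ = 129.77°  ·
  (4,6): δ = 35.51°  ✓
  (5,6): δ = 85.75°  ·
antipodal pairs: 9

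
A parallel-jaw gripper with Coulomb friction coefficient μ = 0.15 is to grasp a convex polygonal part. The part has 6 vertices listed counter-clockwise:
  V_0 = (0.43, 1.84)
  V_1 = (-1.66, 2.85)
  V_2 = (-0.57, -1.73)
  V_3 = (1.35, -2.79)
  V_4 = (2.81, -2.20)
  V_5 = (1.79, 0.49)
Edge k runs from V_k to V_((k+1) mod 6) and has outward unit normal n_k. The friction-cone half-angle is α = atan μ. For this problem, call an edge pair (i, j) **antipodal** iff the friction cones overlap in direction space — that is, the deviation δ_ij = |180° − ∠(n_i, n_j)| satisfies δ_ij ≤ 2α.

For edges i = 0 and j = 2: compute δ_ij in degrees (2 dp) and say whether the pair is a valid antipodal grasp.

δ = 3.11°, valid

α = atan 0.15 = 8.53°;  2α = 17.06°
edge 0: e_0 = (-2.09, +1.01);  n_0 = (+0.4351, +0.9004)
edge 2: e_2 = (+1.92, -1.06);  n_2 = (-0.4833, -0.8754)
∠(n_0, n_2) = 176.89°
δ = |180° − 176.89°| = 3.11°
3.11° ≤ 2α = 17.06°  →  valid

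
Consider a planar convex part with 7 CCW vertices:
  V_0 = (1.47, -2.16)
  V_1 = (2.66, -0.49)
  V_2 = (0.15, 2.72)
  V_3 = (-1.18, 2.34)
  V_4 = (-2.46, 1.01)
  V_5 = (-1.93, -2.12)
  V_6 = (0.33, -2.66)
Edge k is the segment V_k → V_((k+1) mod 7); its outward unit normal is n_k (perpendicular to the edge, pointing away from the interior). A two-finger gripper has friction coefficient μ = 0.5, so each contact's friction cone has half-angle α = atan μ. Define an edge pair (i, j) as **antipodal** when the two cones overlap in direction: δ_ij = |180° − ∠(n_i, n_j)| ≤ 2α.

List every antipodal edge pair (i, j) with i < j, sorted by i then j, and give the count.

α = atan 0.5 = 26.57°;  2α = 53.13°
n_0 = (+0.8144, -0.5803)
n_1 = (+0.7878, +0.6160)
n_2 = (-0.2747, +0.9615)
n_3 = (-0.7205, +0.6934)
n_4 = (-0.9860, -0.1670)
n_5 = (-0.2324, -0.9726)
n_6 = (+0.4017, -0.9158)
  (0,1): δ = 106.50°  ·
  (0,2): δ = 38.58°  ✓
  (0,3): δ = 8.43°  ✓
  (0,4): δ = 45.08°  ✓
  (0,5): δ = 112.03°  ·
  (0,6): δ = 149.15°  ·
  (1,2): δ = 112.08°  ·
  (1,3): δ = 81.93°  ·
  (1,4): δ = 28.41°  ✓
  (1,5): δ = 38.54°  ✓
  (1,6): δ = 75.66°  ·
  (2,3): δ = 149.85°  ·
  (2,4): δ = 96.33°  ·
  (2,5): δ = 29.38°  ✓
  (2,6): δ = 7.74°  ✓
  (3,4): δ = 126.49°  ·
  (3,5): δ = 59.54°  ·
  (3,6): δ = 22.42°  ✓
  (4,5): δ = 113.05°  ·
  (4,6): δ = 75.93°  ·
  (5,6): δ = 142.88°  ·
antipodal pairs: 8

count = 8; pairs: (0,2), (0,3), (0,4), (1,4), (1,5), (2,5), (2,6), (3,6)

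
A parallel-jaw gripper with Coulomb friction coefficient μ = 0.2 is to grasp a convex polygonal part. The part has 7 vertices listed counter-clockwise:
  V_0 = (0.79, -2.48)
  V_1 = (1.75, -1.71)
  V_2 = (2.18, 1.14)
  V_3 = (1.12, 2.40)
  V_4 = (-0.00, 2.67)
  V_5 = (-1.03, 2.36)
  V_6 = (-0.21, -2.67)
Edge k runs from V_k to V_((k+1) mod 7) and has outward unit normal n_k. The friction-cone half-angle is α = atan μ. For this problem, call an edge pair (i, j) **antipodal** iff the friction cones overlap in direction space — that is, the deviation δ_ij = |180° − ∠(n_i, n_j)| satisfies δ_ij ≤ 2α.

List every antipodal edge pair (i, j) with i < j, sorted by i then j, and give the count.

count = 3; pairs: (0,4), (1,5), (4,6)

α = atan 0.2 = 11.31°;  2α = 22.62°
n_0 = (+0.6257, -0.7801)
n_1 = (+0.9888, -0.1492)
n_2 = (+0.7652, +0.6438)
n_3 = (+0.2344, +0.9722)
n_4 = (-0.2882, +0.9576)
n_5 = (-0.9870, -0.1609)
n_6 = (+0.1867, -0.9824)
  (0,1): δ = 137.31°  ·
  (0,2): δ = 88.66°  ·
  (0,3): δ = 52.29°  ·
  (0,4): δ = 21.98°  ✓
  (0,5): δ = 60.53°  ·
  (0,6): δ = 152.03°  ·
  (1,2): δ = 131.35°  ·
  (1,3): δ = 94.97°  ·
  (1,4): δ = 64.67°  ·
  (1,5): δ = 17.84°  ✓
  (1,6): δ = 109.34°  ·
  (2,3): δ = 143.63°  ·
  (2,4): δ = 113.32°  ·
  (2,5): δ = 30.81°  ·
  (2,6): δ = 60.69°  ·
  (3,4): δ = 149.70°  ·
  (3,5): δ = 67.19°  ·
  (3,6): δ = 24.31°  ·
  (4,5): δ = 97.49°  ·
  (4,6): δ = 5.99°  ✓
  (5,6): δ = 88.50°  ·
antipodal pairs: 3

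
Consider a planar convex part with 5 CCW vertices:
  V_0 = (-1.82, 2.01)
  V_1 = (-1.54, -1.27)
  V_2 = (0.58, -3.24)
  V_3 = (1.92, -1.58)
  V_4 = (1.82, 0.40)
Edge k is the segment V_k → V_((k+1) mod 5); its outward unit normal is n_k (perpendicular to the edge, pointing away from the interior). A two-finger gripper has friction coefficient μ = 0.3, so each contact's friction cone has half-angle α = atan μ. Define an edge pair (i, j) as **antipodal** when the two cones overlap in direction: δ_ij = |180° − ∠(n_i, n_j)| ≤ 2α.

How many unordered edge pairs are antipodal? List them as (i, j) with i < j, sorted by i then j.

count = 2; pairs: (0,3), (1,4)

α = atan 0.3 = 16.70°;  2α = 33.40°
n_0 = (-0.9964, -0.0851)
n_1 = (-0.6807, -0.7325)
n_2 = (+0.7781, -0.6281)
n_3 = (+0.9987, +0.0504)
n_4 = (+0.4045, +0.9145)
  (0,1): δ = 137.78°  ·
  (0,2): δ = 43.79°  ·
  (0,3): δ = 1.99°  ✓
  (0,4): δ = 61.26°  ·
  (1,2): δ = 86.01°  ·
  (1,3): δ = 44.21°  ·
  (1,4): δ = 19.04°  ✓
  (2,3): δ = 138.20°  ·
  (2,4): δ = 74.95°  ·
  (3,4): δ = 116.75°  ·
antipodal pairs: 2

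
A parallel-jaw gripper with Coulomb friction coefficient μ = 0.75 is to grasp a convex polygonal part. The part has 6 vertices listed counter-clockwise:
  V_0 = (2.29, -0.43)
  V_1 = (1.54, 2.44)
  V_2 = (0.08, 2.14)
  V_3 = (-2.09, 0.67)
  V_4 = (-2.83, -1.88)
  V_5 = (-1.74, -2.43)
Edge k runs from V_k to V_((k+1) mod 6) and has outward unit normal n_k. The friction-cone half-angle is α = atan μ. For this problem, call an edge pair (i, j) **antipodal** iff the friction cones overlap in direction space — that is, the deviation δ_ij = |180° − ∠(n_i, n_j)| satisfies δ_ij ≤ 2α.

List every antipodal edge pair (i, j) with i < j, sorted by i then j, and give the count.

α = atan 0.75 = 36.87°;  2α = 73.74°
n_0 = (+0.9675, +0.2528)
n_1 = (-0.2013, +0.9795)
n_2 = (-0.5608, +0.8279)
n_3 = (-0.9604, +0.2787)
n_4 = (-0.4505, -0.8928)
n_5 = (+0.4445, -0.8958)
  (0,1): δ = 93.03°  ·
  (0,2): δ = 70.53°  ✓
  (0,3): δ = 30.83°  ✓
  (0,4): δ = 48.58°  ✓
  (0,5): δ = 101.75°  ·
  (1,2): δ = 157.50°  ·
  (1,3): δ = 117.79°  ·
  (1,4): δ = 38.39°  ✓
  (1,5): δ = 14.78°  ✓
  (2,3): δ = 140.30°  ·
  (2,4): δ = 60.89°  ✓
  (2,5): δ = 7.72°  ✓
  (3,4): δ = 100.59°  ·
  (3,5): δ = 47.42°  ✓
  (4,5): δ = 126.83°  ·
antipodal pairs: 8

count = 8; pairs: (0,2), (0,3), (0,4), (1,4), (1,5), (2,4), (2,5), (3,5)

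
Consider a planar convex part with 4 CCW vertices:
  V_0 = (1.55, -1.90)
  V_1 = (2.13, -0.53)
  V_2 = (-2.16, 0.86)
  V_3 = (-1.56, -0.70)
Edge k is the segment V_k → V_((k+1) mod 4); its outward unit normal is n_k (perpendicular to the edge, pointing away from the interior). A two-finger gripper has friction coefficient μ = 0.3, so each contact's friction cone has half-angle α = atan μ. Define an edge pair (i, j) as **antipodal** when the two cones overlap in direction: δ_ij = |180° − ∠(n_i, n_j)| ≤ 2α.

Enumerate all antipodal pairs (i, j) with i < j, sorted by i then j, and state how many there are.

count = 1; pairs: (1,3)

α = atan 0.3 = 16.70°;  2α = 33.40°
n_0 = (+0.9209, -0.3899)
n_1 = (+0.3082, +0.9513)
n_2 = (-0.9333, -0.3590)
n_3 = (-0.3600, -0.9330)
  (0,1): δ = 85.01°  ·
  (0,2): δ = 43.98°  ·
  (0,3): δ = 91.85°  ·
  (1,2): δ = 51.01°  ·
  (1,3): δ = 3.15°  ✓
  (2,3): δ = 132.14°  ·
antipodal pairs: 1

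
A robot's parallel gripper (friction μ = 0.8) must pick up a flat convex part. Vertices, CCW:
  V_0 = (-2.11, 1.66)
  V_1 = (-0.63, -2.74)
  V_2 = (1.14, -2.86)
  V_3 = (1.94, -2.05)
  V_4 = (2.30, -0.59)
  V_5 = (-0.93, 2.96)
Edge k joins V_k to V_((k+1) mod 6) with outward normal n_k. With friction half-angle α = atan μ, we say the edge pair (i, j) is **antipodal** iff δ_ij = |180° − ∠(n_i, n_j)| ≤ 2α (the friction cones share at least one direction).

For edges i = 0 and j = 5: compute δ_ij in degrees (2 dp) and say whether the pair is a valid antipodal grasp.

α = atan 0.8 = 38.66°;  2α = 77.32°
edge 0: e_0 = (+1.48, -4.40);  n_0 = (-0.9478, -0.3188)
edge 5: e_5 = (-1.18, -1.30);  n_5 = (-0.7405, +0.6721)
∠(n_0, n_5) = 60.82°
δ = |180° − 60.82°| = 119.18°
119.18° > 2α = 77.32°  →  invalid

δ = 119.18°, invalid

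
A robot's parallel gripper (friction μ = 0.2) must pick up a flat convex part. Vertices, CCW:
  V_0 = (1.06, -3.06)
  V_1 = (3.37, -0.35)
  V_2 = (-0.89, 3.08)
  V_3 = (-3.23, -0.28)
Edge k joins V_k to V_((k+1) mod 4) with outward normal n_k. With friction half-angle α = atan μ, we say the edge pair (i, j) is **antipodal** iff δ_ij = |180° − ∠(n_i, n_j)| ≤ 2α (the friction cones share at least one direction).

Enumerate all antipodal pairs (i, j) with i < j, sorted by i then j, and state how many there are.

count = 2; pairs: (0,2), (1,3)

α = atan 0.2 = 11.31°;  2α = 22.62°
n_0 = (+0.7610, -0.6487)
n_1 = (+0.6271, +0.7789)
n_2 = (-0.8206, +0.5715)
n_3 = (-0.5438, -0.8392)
  (0,1): δ = 88.40°  ·
  (0,2): δ = 5.59°  ✓
  (0,3): δ = 97.50°  ·
  (1,2): δ = 86.01°  ·
  (1,3): δ = 5.90°  ✓
  (2,3): δ = 88.09°  ·
antipodal pairs: 2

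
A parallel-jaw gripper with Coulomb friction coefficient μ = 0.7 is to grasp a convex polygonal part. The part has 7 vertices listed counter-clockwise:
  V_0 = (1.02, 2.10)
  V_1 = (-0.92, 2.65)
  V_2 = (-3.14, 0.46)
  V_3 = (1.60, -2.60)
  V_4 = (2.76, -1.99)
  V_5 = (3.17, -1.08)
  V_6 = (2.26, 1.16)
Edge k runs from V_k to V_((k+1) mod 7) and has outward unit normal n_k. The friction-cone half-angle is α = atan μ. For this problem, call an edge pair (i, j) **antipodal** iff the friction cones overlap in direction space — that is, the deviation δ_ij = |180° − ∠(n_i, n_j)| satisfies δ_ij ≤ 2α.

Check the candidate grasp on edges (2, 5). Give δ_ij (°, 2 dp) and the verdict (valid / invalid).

α = atan 0.7 = 34.99°;  2α = 69.98°
edge 2: e_2 = (+4.74, -3.06);  n_2 = (-0.5424, -0.8401)
edge 5: e_5 = (-0.91, +2.24);  n_5 = (+0.9265, +0.3764)
∠(n_2, n_5) = 144.95°
δ = |180° − 144.95°| = 35.05°
35.05° ≤ 2α = 69.98°  →  valid

δ = 35.05°, valid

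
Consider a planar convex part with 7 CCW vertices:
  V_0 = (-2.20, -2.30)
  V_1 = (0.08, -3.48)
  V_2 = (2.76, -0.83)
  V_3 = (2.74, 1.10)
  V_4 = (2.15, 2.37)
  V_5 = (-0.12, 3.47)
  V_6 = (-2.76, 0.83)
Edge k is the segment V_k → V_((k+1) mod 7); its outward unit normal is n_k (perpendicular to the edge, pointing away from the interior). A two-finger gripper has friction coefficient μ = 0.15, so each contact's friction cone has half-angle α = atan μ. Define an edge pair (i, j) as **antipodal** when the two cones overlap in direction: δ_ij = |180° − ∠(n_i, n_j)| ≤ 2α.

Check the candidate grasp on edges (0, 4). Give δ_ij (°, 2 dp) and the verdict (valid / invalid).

α = atan 0.15 = 8.53°;  2α = 17.06°
edge 0: e_0 = (+2.28, -1.18);  n_0 = (-0.4596, -0.8881)
edge 4: e_4 = (-2.27, +1.10);  n_4 = (+0.4361, +0.8999)
∠(n_0, n_4) = 178.49°
δ = |180° − 178.49°| = 1.51°
1.51° ≤ 2α = 17.06°  →  valid

δ = 1.51°, valid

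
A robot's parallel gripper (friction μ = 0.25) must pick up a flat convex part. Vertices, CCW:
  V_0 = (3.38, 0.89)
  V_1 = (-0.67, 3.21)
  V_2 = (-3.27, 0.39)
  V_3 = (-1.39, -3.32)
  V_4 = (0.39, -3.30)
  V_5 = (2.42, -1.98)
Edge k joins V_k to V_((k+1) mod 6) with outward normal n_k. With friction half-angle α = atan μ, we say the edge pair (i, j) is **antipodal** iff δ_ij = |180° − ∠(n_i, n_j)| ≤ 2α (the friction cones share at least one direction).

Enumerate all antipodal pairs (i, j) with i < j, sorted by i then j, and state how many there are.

count = 2; pairs: (1,4), (1,5)

α = atan 0.25 = 14.04°;  2α = 28.07°
n_0 = (+0.4971, +0.8677)
n_1 = (-0.7352, +0.6778)
n_2 = (-0.8920, -0.4520)
n_3 = (+0.0112, -0.9999)
n_4 = (+0.5451, -0.8383)
n_5 = (+0.9484, -0.3172)
  (0,1): δ = 102.87°  ·
  (0,2): δ = 33.32°  ·
  (0,3): δ = 30.45°  ·
  (0,4): δ = 62.84°  ·
  (0,5): δ = 101.31°  ·
  (1,2): δ = 110.45°  ·
  (1,3): δ = 46.68°  ·
  (1,4): δ = 14.29°  ✓
  (1,5): δ = 24.18°  ✓
  (2,3): δ = 116.23°  ·
  (2,4): δ = 83.84°  ·
  (2,5): δ = 45.37°  ·
  (3,4): δ = 147.61°  ·
  (3,5): δ = 109.14°  ·
  (4,5): δ = 141.53°  ·
antipodal pairs: 2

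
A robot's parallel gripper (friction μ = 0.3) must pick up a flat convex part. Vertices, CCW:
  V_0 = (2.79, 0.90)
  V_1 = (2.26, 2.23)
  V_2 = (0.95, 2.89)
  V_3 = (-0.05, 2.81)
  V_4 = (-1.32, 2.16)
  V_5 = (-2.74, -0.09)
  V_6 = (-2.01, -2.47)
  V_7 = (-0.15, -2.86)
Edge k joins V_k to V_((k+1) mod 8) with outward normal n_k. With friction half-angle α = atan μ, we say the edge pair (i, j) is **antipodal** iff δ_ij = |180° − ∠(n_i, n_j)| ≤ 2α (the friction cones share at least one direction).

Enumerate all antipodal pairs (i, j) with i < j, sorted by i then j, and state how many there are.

α = atan 0.3 = 16.70°;  2α = 33.40°
n_0 = (+0.9290, +0.3702)
n_1 = (+0.4499, +0.8931)
n_2 = (-0.0797, +0.9968)
n_3 = (-0.4556, +0.8902)
n_4 = (-0.8457, +0.5337)
n_5 = (-0.9560, -0.2932)
n_6 = (-0.2052, -0.9787)
n_7 = (+0.7878, -0.6160)
  (0,1): δ = 138.47°  ·
  (0,2): δ = 107.15°  ·
  (0,3): δ = 84.62°  ·
  (0,4): δ = 53.98°  ·
  (0,5): δ = 4.68°  ✓
  (0,6): δ = 56.43°  ·
  (0,7): δ = 120.25°  ·
  (1,2): δ = 148.69°  ·
  (1,3): δ = 126.16°  ·
  (1,4): δ = 95.52°  ·
  (1,5): δ = 46.21°  ·
  (1,6): δ = 14.90°  ✓
  (1,7): δ = 78.72°  ·
  (2,3): δ = 157.47°  ·
  (2,4): δ = 126.83°  ·
  (2,5): δ = 77.52°  ·
  (2,6): δ = 16.42°  ✓
  (2,7): δ = 47.40°  ·
  (3,4): δ = 149.36°  ·
  (3,5): δ = 100.05°  ·
  (3,6): δ = 38.95°  ·
  (3,7): δ = 24.87°  ✓
  (4,5): δ = 130.69°  ·
  (4,6): δ = 69.59°  ·
  (4,7): δ = 5.77°  ✓
  (5,6): δ = 118.89°  ·
  (5,7): δ = 55.07°  ·
  (6,7): δ = 116.18°  ·
antipodal pairs: 5

count = 5; pairs: (0,5), (1,6), (2,6), (3,7), (4,7)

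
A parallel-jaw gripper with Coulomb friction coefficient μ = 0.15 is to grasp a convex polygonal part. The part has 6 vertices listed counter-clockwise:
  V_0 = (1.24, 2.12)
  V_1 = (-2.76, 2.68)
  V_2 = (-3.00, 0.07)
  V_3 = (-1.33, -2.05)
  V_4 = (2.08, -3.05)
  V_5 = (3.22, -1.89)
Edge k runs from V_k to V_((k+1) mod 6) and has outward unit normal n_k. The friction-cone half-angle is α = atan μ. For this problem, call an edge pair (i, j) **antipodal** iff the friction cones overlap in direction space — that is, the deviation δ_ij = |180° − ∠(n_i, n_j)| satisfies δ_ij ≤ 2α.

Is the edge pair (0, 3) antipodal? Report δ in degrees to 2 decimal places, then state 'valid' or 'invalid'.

α = atan 0.15 = 8.53°;  2α = 17.06°
edge 0: e_0 = (-4.00, +0.56);  n_0 = (+0.1386, +0.9903)
edge 3: e_3 = (+3.41, -1.00);  n_3 = (-0.2814, -0.9596)
∠(n_0, n_3) = 171.63°
δ = |180° − 171.63°| = 8.37°
8.37° ≤ 2α = 17.06°  →  valid

δ = 8.37°, valid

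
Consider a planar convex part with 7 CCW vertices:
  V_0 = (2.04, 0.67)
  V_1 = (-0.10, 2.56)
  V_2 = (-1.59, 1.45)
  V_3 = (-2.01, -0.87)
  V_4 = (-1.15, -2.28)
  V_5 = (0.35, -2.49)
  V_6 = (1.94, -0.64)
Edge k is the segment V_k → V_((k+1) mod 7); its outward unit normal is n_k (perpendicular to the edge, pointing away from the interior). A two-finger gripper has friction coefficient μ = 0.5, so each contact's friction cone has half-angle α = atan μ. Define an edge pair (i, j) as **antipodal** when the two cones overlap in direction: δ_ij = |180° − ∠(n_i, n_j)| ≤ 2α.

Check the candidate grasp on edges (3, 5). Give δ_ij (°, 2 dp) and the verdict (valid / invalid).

α = atan 0.5 = 26.57°;  2α = 53.13°
edge 3: e_3 = (+0.86, -1.41);  n_3 = (-0.8537, -0.5207)
edge 5: e_5 = (+1.59, +1.85);  n_5 = (+0.7584, -0.6518)
∠(n_3, n_5) = 107.94°
δ = |180° − 107.94°| = 72.06°
72.06° > 2α = 53.13°  →  invalid

δ = 72.06°, invalid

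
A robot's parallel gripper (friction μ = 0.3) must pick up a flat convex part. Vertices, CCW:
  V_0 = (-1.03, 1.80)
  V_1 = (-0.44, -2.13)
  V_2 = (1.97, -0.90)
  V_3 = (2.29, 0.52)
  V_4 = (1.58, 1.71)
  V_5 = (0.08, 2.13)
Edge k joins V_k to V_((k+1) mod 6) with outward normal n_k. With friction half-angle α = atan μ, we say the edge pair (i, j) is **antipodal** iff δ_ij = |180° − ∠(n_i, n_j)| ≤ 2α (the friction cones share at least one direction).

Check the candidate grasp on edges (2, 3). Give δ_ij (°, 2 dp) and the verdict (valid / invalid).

α = atan 0.3 = 16.70°;  2α = 33.40°
edge 2: e_2 = (+0.32, +1.42);  n_2 = (+0.9755, -0.2198)
edge 3: e_3 = (-0.71, +1.19);  n_3 = (+0.8588, +0.5124)
∠(n_2, n_3) = 43.52°
δ = |180° − 43.52°| = 136.48°
136.48° > 2α = 33.40°  →  invalid

δ = 136.48°, invalid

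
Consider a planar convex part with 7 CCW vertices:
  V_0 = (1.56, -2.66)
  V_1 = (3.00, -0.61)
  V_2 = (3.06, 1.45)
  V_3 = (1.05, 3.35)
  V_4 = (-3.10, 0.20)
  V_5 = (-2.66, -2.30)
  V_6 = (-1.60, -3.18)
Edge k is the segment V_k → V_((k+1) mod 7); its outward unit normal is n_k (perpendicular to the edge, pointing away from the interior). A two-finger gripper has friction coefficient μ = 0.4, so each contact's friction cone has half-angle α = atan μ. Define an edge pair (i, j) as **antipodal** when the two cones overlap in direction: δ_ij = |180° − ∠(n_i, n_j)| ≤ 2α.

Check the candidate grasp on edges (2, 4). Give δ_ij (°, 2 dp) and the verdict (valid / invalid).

α = atan 0.4 = 21.80°;  2α = 43.60°
edge 2: e_2 = (-2.01, +1.90);  n_2 = (+0.6869, +0.7267)
edge 4: e_4 = (+0.44, -2.50);  n_4 = (-0.9849, -0.1733)
∠(n_2, n_4) = 143.37°
δ = |180° − 143.37°| = 36.63°
36.63° ≤ 2α = 43.60°  →  valid

δ = 36.63°, valid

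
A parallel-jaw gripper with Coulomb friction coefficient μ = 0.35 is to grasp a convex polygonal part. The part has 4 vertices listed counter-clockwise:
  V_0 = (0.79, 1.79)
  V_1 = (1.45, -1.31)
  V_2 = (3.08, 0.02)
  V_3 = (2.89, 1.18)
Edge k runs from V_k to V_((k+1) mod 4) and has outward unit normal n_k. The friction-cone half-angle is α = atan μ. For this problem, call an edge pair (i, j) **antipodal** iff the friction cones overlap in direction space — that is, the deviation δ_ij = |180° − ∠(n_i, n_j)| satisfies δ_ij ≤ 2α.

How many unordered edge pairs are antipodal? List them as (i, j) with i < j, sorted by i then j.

count = 1; pairs: (0,2)

α = atan 0.35 = 19.29°;  2α = 38.58°
n_0 = (-0.9781, -0.2082)
n_1 = (+0.6322, -0.7748)
n_2 = (+0.9868, +0.1616)
n_3 = (+0.2789, +0.9603)
  (0,1): δ = 62.81°  ·
  (0,2): δ = 2.72°  ✓
  (0,3): δ = 61.78°  ·
  (1,2): δ = 119.91°  ·
  (1,3): δ = 55.41°  ·
  (2,3): δ = 115.50°  ·
antipodal pairs: 1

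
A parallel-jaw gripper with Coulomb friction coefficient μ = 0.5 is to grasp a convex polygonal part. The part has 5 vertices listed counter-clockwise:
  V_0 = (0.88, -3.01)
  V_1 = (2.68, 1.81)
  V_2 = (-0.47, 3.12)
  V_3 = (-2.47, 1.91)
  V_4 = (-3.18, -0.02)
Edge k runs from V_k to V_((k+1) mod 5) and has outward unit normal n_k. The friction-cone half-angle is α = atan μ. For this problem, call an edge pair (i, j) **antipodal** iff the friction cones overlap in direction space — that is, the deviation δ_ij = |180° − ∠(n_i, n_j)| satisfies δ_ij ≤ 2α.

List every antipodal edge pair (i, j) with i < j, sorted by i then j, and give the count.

count = 3; pairs: (0,2), (0,3), (1,4)

α = atan 0.5 = 26.57°;  2α = 53.13°
n_0 = (+0.9368, -0.3498)
n_1 = (+0.3840, +0.9233)
n_2 = (-0.5176, +0.8556)
n_3 = (-0.9385, +0.3453)
n_4 = (-0.5930, -0.8052)
  (0,1): δ = 92.10°  ·
  (0,2): δ = 38.35°  ✓
  (0,3): δ = 0.28°  ✓
  (0,4): δ = 74.11°  ·
  (1,2): δ = 126.24°  ·
  (1,3): δ = 87.62°  ·
  (1,4): δ = 13.79°  ✓
  (2,3): δ = 141.37°  ·
  (2,4): δ = 67.54°  ·
  (3,4): δ = 106.17°  ·
antipodal pairs: 3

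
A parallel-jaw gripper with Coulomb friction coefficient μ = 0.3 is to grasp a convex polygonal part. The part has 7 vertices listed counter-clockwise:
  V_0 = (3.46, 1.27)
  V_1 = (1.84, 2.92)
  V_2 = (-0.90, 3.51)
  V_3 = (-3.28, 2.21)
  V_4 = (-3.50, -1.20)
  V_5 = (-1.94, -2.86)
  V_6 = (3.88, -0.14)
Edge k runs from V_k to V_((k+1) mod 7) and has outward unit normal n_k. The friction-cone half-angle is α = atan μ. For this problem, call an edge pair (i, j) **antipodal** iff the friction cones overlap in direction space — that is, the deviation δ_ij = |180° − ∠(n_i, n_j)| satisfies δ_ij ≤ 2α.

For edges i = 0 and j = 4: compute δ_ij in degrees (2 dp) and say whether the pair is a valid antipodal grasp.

α = atan 0.3 = 16.70°;  2α = 33.40°
edge 0: e_0 = (-1.62, +1.65);  n_0 = (+0.7136, +0.7006)
edge 4: e_4 = (+1.56, -1.66);  n_4 = (-0.7287, -0.6848)
∠(n_0, n_4) = 178.75°
δ = |180° − 178.75°| = 1.25°
1.25° ≤ 2α = 33.40°  →  valid

δ = 1.25°, valid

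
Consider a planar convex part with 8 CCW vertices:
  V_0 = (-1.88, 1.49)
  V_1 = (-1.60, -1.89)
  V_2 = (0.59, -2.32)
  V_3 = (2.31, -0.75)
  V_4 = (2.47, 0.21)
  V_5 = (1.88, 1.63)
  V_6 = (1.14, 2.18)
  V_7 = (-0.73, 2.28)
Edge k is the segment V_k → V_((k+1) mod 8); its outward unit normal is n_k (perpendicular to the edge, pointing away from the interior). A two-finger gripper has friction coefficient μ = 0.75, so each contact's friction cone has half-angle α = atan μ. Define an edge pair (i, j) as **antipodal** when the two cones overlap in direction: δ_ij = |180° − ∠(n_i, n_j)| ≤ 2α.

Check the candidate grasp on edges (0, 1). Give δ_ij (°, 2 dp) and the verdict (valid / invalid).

α = atan 0.75 = 36.87°;  2α = 73.74°
edge 0: e_0 = (+0.28, -3.38);  n_0 = (-0.9966, -0.0826)
edge 1: e_1 = (+2.19, -0.43);  n_1 = (-0.1927, -0.9813)
∠(n_0, n_1) = 74.16°
δ = |180° − 74.16°| = 105.84°
105.84° > 2α = 73.74°  →  invalid

δ = 105.84°, invalid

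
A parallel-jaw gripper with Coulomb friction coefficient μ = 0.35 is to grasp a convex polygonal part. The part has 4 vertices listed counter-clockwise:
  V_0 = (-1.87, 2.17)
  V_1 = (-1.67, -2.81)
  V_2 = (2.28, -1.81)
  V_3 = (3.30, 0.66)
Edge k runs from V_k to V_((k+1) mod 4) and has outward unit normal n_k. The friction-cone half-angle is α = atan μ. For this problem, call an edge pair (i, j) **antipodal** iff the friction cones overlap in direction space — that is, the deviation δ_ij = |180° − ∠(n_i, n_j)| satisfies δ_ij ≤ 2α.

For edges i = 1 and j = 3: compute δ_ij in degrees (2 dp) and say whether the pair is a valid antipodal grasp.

δ = 30.49°, valid

α = atan 0.35 = 19.29°;  2α = 38.58°
edge 1: e_1 = (+3.95, +1.00);  n_1 = (+0.2454, -0.9694)
edge 3: e_3 = (-5.17, +1.51);  n_3 = (+0.2804, +0.9599)
∠(n_1, n_3) = 149.51°
δ = |180° − 149.51°| = 30.49°
30.49° ≤ 2α = 38.58°  →  valid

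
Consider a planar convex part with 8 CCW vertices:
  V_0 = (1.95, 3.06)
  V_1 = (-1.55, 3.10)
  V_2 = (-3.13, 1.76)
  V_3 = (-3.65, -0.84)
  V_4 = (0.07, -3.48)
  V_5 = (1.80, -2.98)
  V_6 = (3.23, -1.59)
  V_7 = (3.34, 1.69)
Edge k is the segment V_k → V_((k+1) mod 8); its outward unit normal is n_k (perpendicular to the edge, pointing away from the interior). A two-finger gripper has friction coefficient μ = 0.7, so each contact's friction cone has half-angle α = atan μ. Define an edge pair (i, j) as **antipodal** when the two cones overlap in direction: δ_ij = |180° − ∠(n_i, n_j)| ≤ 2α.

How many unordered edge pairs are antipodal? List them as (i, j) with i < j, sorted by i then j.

count = 13; pairs: (0,3), (0,4), (0,5), (1,4), (1,5), (1,6), (2,4), (2,5), (2,6), (2,7), (3,6), (3,7), (4,7)

α = atan 0.7 = 34.99°;  2α = 69.98°
n_0 = (+0.0114, +0.9999)
n_1 = (-0.6468, +0.7627)
n_2 = (-0.9806, +0.1961)
n_3 = (-0.5787, -0.8155)
n_4 = (+0.2777, -0.9607)
n_5 = (+0.6970, -0.7171)
n_6 = (+0.9994, -0.0335)
n_7 = (+0.7020, +0.7122)
  (0,1): δ = 139.04°  ·
  (0,2): δ = 100.66°  ·
  (0,3): δ = 34.71°  ✓
  (0,4): δ = 16.77°  ✓
  (0,5): δ = 44.84°  ✓
  (0,6): δ = 88.73°  ·
  (0,7): δ = 136.07°  ·
  (1,2): δ = 141.61°  ·
  (1,3): δ = 75.66°  ·
  (1,4): δ = 24.18°  ✓
  (1,5): δ = 3.89°  ✓
  (1,6): δ = 47.78°  ✓
  (1,7): δ = 95.11°  ·
  (2,3): δ = 114.05°  ·
  (2,4): δ = 62.57°  ✓
  (2,5): δ = 34.50°  ✓
  (2,6): δ = 9.39°  ✓
  (2,7): δ = 56.73°  ✓
  (3,4): δ = 128.52°  ·
  (3,5): δ = 100.45°  ·
  (3,6): δ = 56.56°  ✓
  (3,7): δ = 9.22°  ✓
  (4,5): δ = 151.93°  ·
  (4,6): δ = 108.04°  ·
  (4,7): δ = 60.71°  ✓
  (5,6): δ = 136.11°  ·
  (5,7): δ = 88.77°  ·
  (6,7): δ = 132.66°  ·
antipodal pairs: 13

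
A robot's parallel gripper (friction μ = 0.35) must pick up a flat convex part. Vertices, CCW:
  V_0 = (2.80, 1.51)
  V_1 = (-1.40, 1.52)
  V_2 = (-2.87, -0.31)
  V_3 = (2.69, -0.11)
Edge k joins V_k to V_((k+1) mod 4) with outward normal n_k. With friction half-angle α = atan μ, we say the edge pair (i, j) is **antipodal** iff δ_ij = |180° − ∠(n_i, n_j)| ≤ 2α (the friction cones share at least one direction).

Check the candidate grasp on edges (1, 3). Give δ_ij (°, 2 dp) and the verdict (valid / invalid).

δ = 34.89°, valid

α = atan 0.35 = 19.29°;  2α = 38.58°
edge 1: e_1 = (-1.47, -1.83);  n_1 = (-0.7796, +0.6263)
edge 3: e_3 = (+0.11, +1.62);  n_3 = (+0.9977, -0.0677)
∠(n_1, n_3) = 145.11°
δ = |180° − 145.11°| = 34.89°
34.89° ≤ 2α = 38.58°  →  valid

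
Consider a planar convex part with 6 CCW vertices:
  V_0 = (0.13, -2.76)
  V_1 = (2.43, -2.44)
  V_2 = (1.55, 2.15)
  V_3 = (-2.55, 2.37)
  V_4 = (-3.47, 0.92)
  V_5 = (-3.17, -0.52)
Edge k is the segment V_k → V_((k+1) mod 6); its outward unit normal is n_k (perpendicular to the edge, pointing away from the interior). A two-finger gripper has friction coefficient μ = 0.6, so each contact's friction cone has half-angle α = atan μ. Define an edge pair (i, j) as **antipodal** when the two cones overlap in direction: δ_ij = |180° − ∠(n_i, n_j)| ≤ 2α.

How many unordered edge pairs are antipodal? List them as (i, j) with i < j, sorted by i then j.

count = 6; pairs: (0,2), (0,3), (1,3), (1,4), (1,5), (2,5)

α = atan 0.6 = 30.96°;  2α = 61.93°
n_0 = (+0.1378, -0.9905)
n_1 = (+0.9821, +0.1883)
n_2 = (+0.0536, +0.9986)
n_3 = (-0.8444, +0.5357)
n_4 = (-0.9790, -0.2040)
n_5 = (-0.5616, -0.8274)
  (0,1): δ = 87.07°  ·
  (0,2): δ = 10.99°  ✓
  (0,3): δ = 49.68°  ✓
  (0,4): δ = 93.85°  ·
  (0,5): δ = 137.91°  ·
  (1,2): δ = 103.92°  ·
  (1,3): δ = 43.25°  ✓
  (1,4): δ = 0.92°  ✓
  (1,5): δ = 44.98°  ✓
  (2,3): δ = 119.32°  ·
  (2,4): δ = 75.16°  ·
  (2,5): δ = 31.10°  ✓
  (3,4): δ = 135.84°  ·
  (3,5): δ = 91.77°  ·
  (4,5): δ = 135.94°  ·
antipodal pairs: 6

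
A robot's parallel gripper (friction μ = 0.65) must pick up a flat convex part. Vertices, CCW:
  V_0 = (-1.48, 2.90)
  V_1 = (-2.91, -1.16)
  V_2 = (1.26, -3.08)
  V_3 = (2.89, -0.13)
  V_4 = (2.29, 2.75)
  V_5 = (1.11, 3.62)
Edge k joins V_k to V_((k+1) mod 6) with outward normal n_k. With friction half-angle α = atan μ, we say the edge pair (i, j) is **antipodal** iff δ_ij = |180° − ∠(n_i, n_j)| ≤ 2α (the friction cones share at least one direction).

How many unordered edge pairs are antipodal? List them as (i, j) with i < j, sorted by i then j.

count = 6; pairs: (0,2), (0,3), (1,3), (1,4), (1,5), (2,5)

α = atan 0.65 = 33.02°;  2α = 66.05°
n_0 = (-0.9432, +0.3322)
n_1 = (-0.4182, -0.9083)
n_2 = (+0.8753, -0.4836)
n_3 = (+0.9790, +0.2040)
n_4 = (+0.5934, +0.8049)
n_5 = (-0.2678, +0.9635)
  (0,1): δ = 95.32°  ·
  (0,2): δ = 9.52°  ✓
  (0,3): δ = 31.17°  ✓
  (0,4): δ = 73.00°  ·
  (0,5): δ = 124.94°  ·
  (1,2): δ = 94.20°  ·
  (1,3): δ = 53.51°  ✓
  (1,4): δ = 11.68°  ✓
  (1,5): δ = 40.26°  ✓
  (2,3): δ = 139.31°  ·
  (2,4): δ = 97.48°  ·
  (2,5): δ = 45.54°  ✓
  (3,4): δ = 138.17°  ·
  (3,5): δ = 86.23°  ·
  (4,5): δ = 128.06°  ·
antipodal pairs: 6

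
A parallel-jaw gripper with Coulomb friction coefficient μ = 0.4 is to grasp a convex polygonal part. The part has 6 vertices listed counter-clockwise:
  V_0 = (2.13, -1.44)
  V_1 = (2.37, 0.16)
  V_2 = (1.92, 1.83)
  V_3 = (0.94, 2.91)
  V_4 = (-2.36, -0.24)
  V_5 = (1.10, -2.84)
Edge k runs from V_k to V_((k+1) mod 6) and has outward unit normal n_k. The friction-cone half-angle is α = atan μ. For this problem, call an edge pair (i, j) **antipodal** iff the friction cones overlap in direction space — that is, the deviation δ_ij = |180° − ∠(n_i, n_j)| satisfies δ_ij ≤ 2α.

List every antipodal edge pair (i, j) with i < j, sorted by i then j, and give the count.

α = atan 0.4 = 21.80°;  2α = 43.60°
n_0 = (+0.9889, -0.1483)
n_1 = (+0.9656, +0.2602)
n_2 = (+0.7406, +0.6720)
n_3 = (-0.6905, +0.7234)
n_4 = (-0.6007, -0.7994)
n_5 = (+0.8055, -0.5926)
  (0,1): δ = 156.39°  ·
  (0,2): δ = 129.25°  ·
  (0,3): δ = 37.80°  ✓
  (0,4): δ = 61.61°  ·
  (0,5): δ = 152.19°  ·
  (1,2): δ = 152.86°  ·
  (1,3): δ = 61.41°  ·
  (1,4): δ = 38.00°  ✓
  (1,5): δ = 128.58°  ·
  (2,3): δ = 88.55°  ·
  (2,4): δ = 10.86°  ✓
  (2,5): δ = 101.44°  ·
  (3,4): δ = 80.59°  ·
  (3,5): δ = 9.99°  ✓
  (4,5): δ = 89.42°  ·
antipodal pairs: 4

count = 4; pairs: (0,3), (1,4), (2,4), (3,5)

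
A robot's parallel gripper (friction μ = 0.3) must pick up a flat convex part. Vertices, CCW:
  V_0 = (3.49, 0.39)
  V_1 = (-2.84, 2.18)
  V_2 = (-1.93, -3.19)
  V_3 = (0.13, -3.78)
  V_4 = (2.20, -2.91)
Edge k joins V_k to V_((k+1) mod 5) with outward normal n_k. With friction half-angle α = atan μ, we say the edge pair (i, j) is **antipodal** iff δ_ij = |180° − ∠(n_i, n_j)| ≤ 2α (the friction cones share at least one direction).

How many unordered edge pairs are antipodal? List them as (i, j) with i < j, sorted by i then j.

α = atan 0.3 = 16.70°;  2α = 33.40°
n_0 = (+0.2721, +0.9623)
n_1 = (-0.9859, -0.1671)
n_2 = (-0.2753, -0.9613)
n_3 = (+0.3875, -0.9219)
n_4 = (+0.9314, -0.3641)
  (0,1): δ = 64.59°  ·
  (0,2): δ = 0.19°  ✓
  (0,3): δ = 38.59°  ·
  (0,4): δ = 84.44°  ·
  (1,2): δ = 115.60°  ·
  (1,3): δ = 76.82°  ·
  (1,4): δ = 30.97°  ✓
  (2,3): δ = 141.22°  ·
  (2,4): δ = 95.37°  ·
  (3,4): δ = 134.15°  ·
antipodal pairs: 2

count = 2; pairs: (0,2), (1,4)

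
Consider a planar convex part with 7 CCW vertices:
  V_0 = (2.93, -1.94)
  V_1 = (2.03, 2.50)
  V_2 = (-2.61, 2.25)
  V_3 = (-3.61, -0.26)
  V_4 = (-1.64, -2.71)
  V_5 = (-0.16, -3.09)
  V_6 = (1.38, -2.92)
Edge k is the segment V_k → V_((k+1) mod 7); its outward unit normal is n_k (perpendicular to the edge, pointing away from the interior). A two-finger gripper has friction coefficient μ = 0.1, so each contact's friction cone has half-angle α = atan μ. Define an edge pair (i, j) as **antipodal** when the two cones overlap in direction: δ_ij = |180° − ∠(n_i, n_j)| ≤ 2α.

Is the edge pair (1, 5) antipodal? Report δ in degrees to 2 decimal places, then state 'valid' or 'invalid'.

α = atan 0.1 = 5.71°;  2α = 11.42°
edge 1: e_1 = (-4.64, -0.25);  n_1 = (-0.0538, +0.9986)
edge 5: e_5 = (+1.54, +0.17);  n_5 = (+0.1097, -0.9940)
∠(n_1, n_5) = 176.78°
δ = |180° − 176.78°| = 3.22°
3.22° ≤ 2α = 11.42°  →  valid

δ = 3.22°, valid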